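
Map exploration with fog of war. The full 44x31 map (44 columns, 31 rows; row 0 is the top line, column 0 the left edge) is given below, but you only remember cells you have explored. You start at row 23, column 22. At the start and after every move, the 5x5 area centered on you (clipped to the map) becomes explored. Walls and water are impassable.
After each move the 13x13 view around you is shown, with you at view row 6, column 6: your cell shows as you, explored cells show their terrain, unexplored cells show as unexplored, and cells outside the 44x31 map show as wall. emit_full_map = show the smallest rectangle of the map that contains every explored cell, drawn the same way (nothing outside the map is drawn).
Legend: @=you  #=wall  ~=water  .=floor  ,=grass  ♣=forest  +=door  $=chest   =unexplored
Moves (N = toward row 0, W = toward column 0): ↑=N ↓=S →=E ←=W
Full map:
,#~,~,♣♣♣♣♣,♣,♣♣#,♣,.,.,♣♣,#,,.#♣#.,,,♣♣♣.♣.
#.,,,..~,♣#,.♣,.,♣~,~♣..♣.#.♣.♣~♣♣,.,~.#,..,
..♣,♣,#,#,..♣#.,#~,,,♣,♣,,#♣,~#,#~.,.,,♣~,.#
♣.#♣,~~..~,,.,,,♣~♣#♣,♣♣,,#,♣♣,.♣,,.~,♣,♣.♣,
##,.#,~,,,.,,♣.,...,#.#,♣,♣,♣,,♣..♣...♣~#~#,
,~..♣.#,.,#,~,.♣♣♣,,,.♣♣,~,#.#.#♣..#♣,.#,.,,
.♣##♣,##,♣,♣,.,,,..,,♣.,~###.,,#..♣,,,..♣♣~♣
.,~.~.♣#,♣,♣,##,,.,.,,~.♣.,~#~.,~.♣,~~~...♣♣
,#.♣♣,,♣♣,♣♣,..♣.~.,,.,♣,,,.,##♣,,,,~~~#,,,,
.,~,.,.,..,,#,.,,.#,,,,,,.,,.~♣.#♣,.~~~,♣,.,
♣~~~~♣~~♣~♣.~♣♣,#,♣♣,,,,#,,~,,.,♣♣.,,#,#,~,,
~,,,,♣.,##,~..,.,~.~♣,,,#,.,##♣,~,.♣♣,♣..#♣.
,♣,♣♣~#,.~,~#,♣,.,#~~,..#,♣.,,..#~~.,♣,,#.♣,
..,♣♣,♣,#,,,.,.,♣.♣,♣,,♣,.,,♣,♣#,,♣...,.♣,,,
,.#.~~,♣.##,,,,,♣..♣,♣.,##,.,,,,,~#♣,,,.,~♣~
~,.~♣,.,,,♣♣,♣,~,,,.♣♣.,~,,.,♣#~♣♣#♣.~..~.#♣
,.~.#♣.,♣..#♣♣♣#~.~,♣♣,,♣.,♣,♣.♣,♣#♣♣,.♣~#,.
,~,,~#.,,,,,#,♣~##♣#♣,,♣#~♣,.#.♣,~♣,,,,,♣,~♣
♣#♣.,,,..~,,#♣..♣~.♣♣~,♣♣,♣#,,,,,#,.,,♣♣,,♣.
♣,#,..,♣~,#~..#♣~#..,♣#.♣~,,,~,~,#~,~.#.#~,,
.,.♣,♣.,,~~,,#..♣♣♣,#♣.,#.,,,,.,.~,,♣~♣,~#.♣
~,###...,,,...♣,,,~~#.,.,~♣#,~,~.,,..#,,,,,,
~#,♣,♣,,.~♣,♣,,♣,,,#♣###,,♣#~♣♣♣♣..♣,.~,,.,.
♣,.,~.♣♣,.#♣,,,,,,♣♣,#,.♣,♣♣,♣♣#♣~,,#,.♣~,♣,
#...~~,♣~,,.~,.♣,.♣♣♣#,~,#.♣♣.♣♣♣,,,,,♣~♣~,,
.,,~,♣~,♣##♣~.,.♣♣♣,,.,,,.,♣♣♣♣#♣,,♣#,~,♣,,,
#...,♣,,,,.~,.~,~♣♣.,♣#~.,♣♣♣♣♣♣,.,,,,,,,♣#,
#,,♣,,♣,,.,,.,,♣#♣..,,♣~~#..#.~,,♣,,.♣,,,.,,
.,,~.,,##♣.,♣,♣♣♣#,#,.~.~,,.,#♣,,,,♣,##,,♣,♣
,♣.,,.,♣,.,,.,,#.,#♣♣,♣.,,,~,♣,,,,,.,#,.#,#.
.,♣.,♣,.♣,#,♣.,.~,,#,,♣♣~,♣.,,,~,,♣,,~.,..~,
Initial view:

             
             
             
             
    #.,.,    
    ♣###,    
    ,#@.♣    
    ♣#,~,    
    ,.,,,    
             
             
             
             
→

             
             
             
             
   #.,.,~    
   ♣###,,    
   ,#,@♣,    
   ♣#,~,#    
   ,.,,,.    
             
             
             
             

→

             
             
             
             
  #.,.,~♣    
  ♣###,,♣    
  ,#,.@,♣    
  ♣#,~,#.    
  ,.,,,.,    
             
             
             
             

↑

             
             
             
             
    .,#.,    
  #.,.,~♣    
  ♣###@,♣    
  ,#,.♣,♣    
  ♣#,~,#.    
  ,.,,,.,    
             
             
             

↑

             
             
             
             
    #.♣~,    
    .,#.,    
  #.,.@~♣    
  ♣###,,♣    
  ,#,.♣,♣    
  ♣#,~,#.    
  ,.,,,.,    
             
             

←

             
             
             
             
    ♣#.♣~,   
    ♣.,#.,   
   #.,@,~♣   
   ♣###,,♣   
   ,#,.♣,♣   
   ♣#,~,#.   
   ,.,,,.,   
             
             

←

             
             
             
             
    ,♣#.♣~,  
    #♣.,#.,  
    #.@.,~♣  
    ♣###,,♣  
    ,#,.♣,♣  
    ♣#,~,#.  
    ,.,,,.,  
             
             

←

             
             
             
             
    .,♣#.♣~, 
    ,#♣.,#., 
    ~#@,.,~♣ 
    #♣###,,♣ 
    ♣,#,.♣,♣ 
     ♣#,~,#. 
     ,.,,,., 
             
             

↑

             
             
             
             
    ♣♣~,♣    
    .,♣#.♣~, 
    ,#@.,#., 
    ~#.,.,~♣ 
    #♣###,,♣ 
    ♣,#,.♣,♣ 
     ♣#,~,#. 
     ,.,,,., 
             

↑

             
             
             
             
    #♣,,♣    
    ♣♣~,♣    
    .,@#.♣~, 
    ,#♣.,#., 
    ~#.,.,~♣ 
    #♣###,,♣ 
    ♣,#,.♣,♣ 
     ♣#,~,#. 
     ,.,,,., 

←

             
             
             
             
    ♣#♣,,♣   
    .♣♣~,♣   
    ..@♣#.♣~,
    ♣,#♣.,#.,
    ~~#.,.,~♣
     #♣###,,♣
     ♣,#,.♣,♣
      ♣#,~,#.
      ,.,,,.,

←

             
             
             
             
    #♣#♣,,♣  
    ~.♣♣~,♣  
    #.@,♣#.♣~
    ♣♣,#♣.,#.
    ,~~#.,.,~
      #♣###,,
      ♣,#,.♣,
       ♣#,~,#
       ,.,,,.

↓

             
             
             
    #♣#♣,,♣  
    ~.♣♣~,♣  
    #..,♣#.♣~
    ♣♣@#♣.,#.
    ,~~#.,.,~
    ,,#♣###,,
      ♣,#,.♣,
       ♣#,~,#
       ,.,,,.
             

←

             
             
             
     #♣#♣,,♣ 
    ♣~.♣♣~,♣ 
    ~#..,♣#.♣
    ♣♣@,#♣.,#
    ,,~~#.,.,
    ,,,#♣###,
       ♣,#,.♣
        ♣#,~,
        ,.,,,
             

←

             
             
             
      #♣#♣,,♣
    .♣~.♣♣~,♣
    ♣~#..,♣#.
    .♣@♣,#♣.,
    ,,,~~#.,.
    ♣,,,#♣###
        ♣,#,.
         ♣#,~
         ,.,,
             

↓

             
             
      #♣#♣,,♣
    .♣~.♣♣~,♣
    ♣~#..,♣#.
    .♣♣♣,#♣.,
    ,,@~~#.,.
    ♣,,,#♣###
    ,,,♣♣,#,.
         ♣#,~
         ,.,,
             
             

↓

             
      #♣#♣,,♣
    .♣~.♣♣~,♣
    ♣~#..,♣#.
    .♣♣♣,#♣.,
    ,,,~~#.,.
    ♣,@,#♣###
    ,,,♣♣,#,.
    ♣,.♣♣♣#,~
         ,.,,
             
             
             

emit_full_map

  #♣#♣,,♣   
.♣~.♣♣~,♣   
♣~#..,♣#.♣~,
.♣♣♣,#♣.,#.,
,,,~~#.,.,~♣
♣,@,#♣###,,♣
,,,♣♣,#,.♣,♣
♣,.♣♣♣#,~,#.
     ,.,,,.,

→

             
     #♣#♣,,♣ 
   .♣~.♣♣~,♣ 
   ♣~#..,♣#.♣
   .♣♣♣,#♣.,#
   ,,,~~#.,.,
   ♣,,@#♣###,
   ,,,♣♣,#,.♣
   ♣,.♣♣♣#,~,
        ,.,,,
             
             
             

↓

     #♣#♣,,♣ 
   .♣~.♣♣~,♣ 
   ♣~#..,♣#.♣
   .♣♣♣,#♣.,#
   ,,,~~#.,.,
   ♣,,,#♣###,
   ,,,@♣,#,.♣
   ♣,.♣♣♣#,~,
    ♣♣♣,,.,,,
             
             
             
             

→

    #♣#♣,,♣  
  .♣~.♣♣~,♣  
  ♣~#..,♣#.♣~
  .♣♣♣,#♣.,#.
  ,,,~~#.,.,~
  ♣,,,#♣###,,
  ,,,♣@,#,.♣,
  ♣,.♣♣♣#,~,#
   ♣♣♣,,.,,,.
             
             
             
             

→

   #♣#♣,,♣   
 .♣~.♣♣~,♣   
 ♣~#..,♣#.♣~,
 .♣♣♣,#♣.,#.,
 ,,,~~#.,.,~♣
 ♣,,,#♣###,,♣
 ,,,♣♣@#,.♣,♣
 ♣,.♣♣♣#,~,#.
  ♣♣♣,,.,,,.,
             
             
             
             

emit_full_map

  #♣#♣,,♣   
.♣~.♣♣~,♣   
♣~#..,♣#.♣~,
.♣♣♣,#♣.,#.,
,,,~~#.,.,~♣
♣,,,#♣###,,♣
,,,♣♣@#,.♣,♣
♣,.♣♣♣#,~,#.
 ♣♣♣,,.,,,.,


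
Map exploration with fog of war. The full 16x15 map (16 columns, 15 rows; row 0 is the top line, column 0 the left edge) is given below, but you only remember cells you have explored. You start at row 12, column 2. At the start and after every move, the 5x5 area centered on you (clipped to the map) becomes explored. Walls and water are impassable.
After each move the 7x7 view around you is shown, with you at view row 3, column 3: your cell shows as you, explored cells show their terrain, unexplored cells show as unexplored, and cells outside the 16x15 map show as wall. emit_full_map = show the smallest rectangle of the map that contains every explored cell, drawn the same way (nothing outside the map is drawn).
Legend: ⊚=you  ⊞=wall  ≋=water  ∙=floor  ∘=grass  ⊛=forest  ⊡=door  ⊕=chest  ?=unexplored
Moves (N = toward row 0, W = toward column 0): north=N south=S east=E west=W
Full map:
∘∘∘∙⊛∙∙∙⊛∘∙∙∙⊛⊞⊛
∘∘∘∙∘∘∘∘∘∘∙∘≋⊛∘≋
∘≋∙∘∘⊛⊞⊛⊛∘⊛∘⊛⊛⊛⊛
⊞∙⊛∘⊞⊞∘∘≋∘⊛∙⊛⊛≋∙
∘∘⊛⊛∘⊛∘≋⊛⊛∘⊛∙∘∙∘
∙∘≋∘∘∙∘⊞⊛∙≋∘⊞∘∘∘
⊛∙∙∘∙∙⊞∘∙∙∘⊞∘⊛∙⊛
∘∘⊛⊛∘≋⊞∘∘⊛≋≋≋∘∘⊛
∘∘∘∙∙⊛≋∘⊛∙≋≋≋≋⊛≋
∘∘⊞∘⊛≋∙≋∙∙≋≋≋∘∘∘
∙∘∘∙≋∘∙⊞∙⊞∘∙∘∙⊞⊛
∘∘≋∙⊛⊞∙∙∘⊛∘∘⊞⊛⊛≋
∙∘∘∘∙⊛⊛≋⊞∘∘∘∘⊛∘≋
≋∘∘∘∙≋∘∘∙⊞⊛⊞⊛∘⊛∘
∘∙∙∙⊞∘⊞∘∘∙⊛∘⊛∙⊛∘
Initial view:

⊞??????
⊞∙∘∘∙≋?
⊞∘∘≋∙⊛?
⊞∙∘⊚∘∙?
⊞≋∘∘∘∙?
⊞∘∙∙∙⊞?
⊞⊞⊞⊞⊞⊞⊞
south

⊞∙∘∘∙≋?
⊞∘∘≋∙⊛?
⊞∙∘∘∘∙?
⊞≋∘⊚∘∙?
⊞∘∙∙∙⊞?
⊞⊞⊞⊞⊞⊞⊞
⊞⊞⊞⊞⊞⊞⊞

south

⊞∘∘≋∙⊛?
⊞∙∘∘∘∙?
⊞≋∘∘∘∙?
⊞∘∙⊚∙⊞?
⊞⊞⊞⊞⊞⊞⊞
⊞⊞⊞⊞⊞⊞⊞
⊞⊞⊞⊞⊞⊞⊞

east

∘∘≋∙⊛??
∙∘∘∘∙⊛?
≋∘∘∘∙≋?
∘∙∙⊚⊞∘?
⊞⊞⊞⊞⊞⊞⊞
⊞⊞⊞⊞⊞⊞⊞
⊞⊞⊞⊞⊞⊞⊞

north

∙∘∘∙≋??
∘∘≋∙⊛⊞?
∙∘∘∘∙⊛?
≋∘∘⊚∙≋?
∘∙∙∙⊞∘?
⊞⊞⊞⊞⊞⊞⊞
⊞⊞⊞⊞⊞⊞⊞

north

???????
∙∘∘∙≋∘?
∘∘≋∙⊛⊞?
∙∘∘⊚∙⊛?
≋∘∘∘∙≋?
∘∙∙∙⊞∘?
⊞⊞⊞⊞⊞⊞⊞

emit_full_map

∙∘∘∙≋∘
∘∘≋∙⊛⊞
∙∘∘⊚∙⊛
≋∘∘∘∙≋
∘∙∙∙⊞∘

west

⊞??????
⊞∙∘∘∙≋∘
⊞∘∘≋∙⊛⊞
⊞∙∘⊚∘∙⊛
⊞≋∘∘∘∙≋
⊞∘∙∙∙⊞∘
⊞⊞⊞⊞⊞⊞⊞

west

⊞⊞?????
⊞⊞∙∘∘∙≋
⊞⊞∘∘≋∙⊛
⊞⊞∙⊚∘∘∙
⊞⊞≋∘∘∘∙
⊞⊞∘∙∙∙⊞
⊞⊞⊞⊞⊞⊞⊞

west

⊞⊞⊞????
⊞⊞⊞∙∘∘∙
⊞⊞⊞∘∘≋∙
⊞⊞⊞⊚∘∘∘
⊞⊞⊞≋∘∘∘
⊞⊞⊞∘∙∙∙
⊞⊞⊞⊞⊞⊞⊞

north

⊞⊞⊞????
⊞⊞⊞∘∘⊞?
⊞⊞⊞∙∘∘∙
⊞⊞⊞⊚∘≋∙
⊞⊞⊞∙∘∘∘
⊞⊞⊞≋∘∘∘
⊞⊞⊞∘∙∙∙

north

⊞⊞⊞????
⊞⊞⊞∘∘∘?
⊞⊞⊞∘∘⊞?
⊞⊞⊞⊚∘∘∙
⊞⊞⊞∘∘≋∙
⊞⊞⊞∙∘∘∘
⊞⊞⊞≋∘∘∘

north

⊞⊞⊞????
⊞⊞⊞∘∘⊛?
⊞⊞⊞∘∘∘?
⊞⊞⊞⊚∘⊞?
⊞⊞⊞∙∘∘∙
⊞⊞⊞∘∘≋∙
⊞⊞⊞∙∘∘∘

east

⊞⊞?????
⊞⊞∘∘⊛⊛?
⊞⊞∘∘∘∙?
⊞⊞∘⊚⊞∘?
⊞⊞∙∘∘∙≋
⊞⊞∘∘≋∙⊛
⊞⊞∙∘∘∘∙

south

⊞⊞∘∘⊛⊛?
⊞⊞∘∘∘∙?
⊞⊞∘∘⊞∘?
⊞⊞∙⊚∘∙≋
⊞⊞∘∘≋∙⊛
⊞⊞∙∘∘∘∙
⊞⊞≋∘∘∘∙

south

⊞⊞∘∘∘∙?
⊞⊞∘∘⊞∘?
⊞⊞∙∘∘∙≋
⊞⊞∘⊚≋∙⊛
⊞⊞∙∘∘∘∙
⊞⊞≋∘∘∘∙
⊞⊞∘∙∙∙⊞

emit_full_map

∘∘⊛⊛??
∘∘∘∙??
∘∘⊞∘??
∙∘∘∙≋∘
∘⊚≋∙⊛⊞
∙∘∘∘∙⊛
≋∘∘∘∙≋
∘∙∙∙⊞∘

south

⊞⊞∘∘⊞∘?
⊞⊞∙∘∘∙≋
⊞⊞∘∘≋∙⊛
⊞⊞∙⊚∘∘∙
⊞⊞≋∘∘∘∙
⊞⊞∘∙∙∙⊞
⊞⊞⊞⊞⊞⊞⊞

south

⊞⊞∙∘∘∙≋
⊞⊞∘∘≋∙⊛
⊞⊞∙∘∘∘∙
⊞⊞≋⊚∘∘∙
⊞⊞∘∙∙∙⊞
⊞⊞⊞⊞⊞⊞⊞
⊞⊞⊞⊞⊞⊞⊞

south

⊞⊞∘∘≋∙⊛
⊞⊞∙∘∘∘∙
⊞⊞≋∘∘∘∙
⊞⊞∘⊚∙∙⊞
⊞⊞⊞⊞⊞⊞⊞
⊞⊞⊞⊞⊞⊞⊞
⊞⊞⊞⊞⊞⊞⊞

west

⊞⊞⊞∘∘≋∙
⊞⊞⊞∙∘∘∘
⊞⊞⊞≋∘∘∘
⊞⊞⊞⊚∙∙∙
⊞⊞⊞⊞⊞⊞⊞
⊞⊞⊞⊞⊞⊞⊞
⊞⊞⊞⊞⊞⊞⊞

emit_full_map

∘∘⊛⊛??
∘∘∘∙??
∘∘⊞∘??
∙∘∘∙≋∘
∘∘≋∙⊛⊞
∙∘∘∘∙⊛
≋∘∘∘∙≋
⊚∙∙∙⊞∘


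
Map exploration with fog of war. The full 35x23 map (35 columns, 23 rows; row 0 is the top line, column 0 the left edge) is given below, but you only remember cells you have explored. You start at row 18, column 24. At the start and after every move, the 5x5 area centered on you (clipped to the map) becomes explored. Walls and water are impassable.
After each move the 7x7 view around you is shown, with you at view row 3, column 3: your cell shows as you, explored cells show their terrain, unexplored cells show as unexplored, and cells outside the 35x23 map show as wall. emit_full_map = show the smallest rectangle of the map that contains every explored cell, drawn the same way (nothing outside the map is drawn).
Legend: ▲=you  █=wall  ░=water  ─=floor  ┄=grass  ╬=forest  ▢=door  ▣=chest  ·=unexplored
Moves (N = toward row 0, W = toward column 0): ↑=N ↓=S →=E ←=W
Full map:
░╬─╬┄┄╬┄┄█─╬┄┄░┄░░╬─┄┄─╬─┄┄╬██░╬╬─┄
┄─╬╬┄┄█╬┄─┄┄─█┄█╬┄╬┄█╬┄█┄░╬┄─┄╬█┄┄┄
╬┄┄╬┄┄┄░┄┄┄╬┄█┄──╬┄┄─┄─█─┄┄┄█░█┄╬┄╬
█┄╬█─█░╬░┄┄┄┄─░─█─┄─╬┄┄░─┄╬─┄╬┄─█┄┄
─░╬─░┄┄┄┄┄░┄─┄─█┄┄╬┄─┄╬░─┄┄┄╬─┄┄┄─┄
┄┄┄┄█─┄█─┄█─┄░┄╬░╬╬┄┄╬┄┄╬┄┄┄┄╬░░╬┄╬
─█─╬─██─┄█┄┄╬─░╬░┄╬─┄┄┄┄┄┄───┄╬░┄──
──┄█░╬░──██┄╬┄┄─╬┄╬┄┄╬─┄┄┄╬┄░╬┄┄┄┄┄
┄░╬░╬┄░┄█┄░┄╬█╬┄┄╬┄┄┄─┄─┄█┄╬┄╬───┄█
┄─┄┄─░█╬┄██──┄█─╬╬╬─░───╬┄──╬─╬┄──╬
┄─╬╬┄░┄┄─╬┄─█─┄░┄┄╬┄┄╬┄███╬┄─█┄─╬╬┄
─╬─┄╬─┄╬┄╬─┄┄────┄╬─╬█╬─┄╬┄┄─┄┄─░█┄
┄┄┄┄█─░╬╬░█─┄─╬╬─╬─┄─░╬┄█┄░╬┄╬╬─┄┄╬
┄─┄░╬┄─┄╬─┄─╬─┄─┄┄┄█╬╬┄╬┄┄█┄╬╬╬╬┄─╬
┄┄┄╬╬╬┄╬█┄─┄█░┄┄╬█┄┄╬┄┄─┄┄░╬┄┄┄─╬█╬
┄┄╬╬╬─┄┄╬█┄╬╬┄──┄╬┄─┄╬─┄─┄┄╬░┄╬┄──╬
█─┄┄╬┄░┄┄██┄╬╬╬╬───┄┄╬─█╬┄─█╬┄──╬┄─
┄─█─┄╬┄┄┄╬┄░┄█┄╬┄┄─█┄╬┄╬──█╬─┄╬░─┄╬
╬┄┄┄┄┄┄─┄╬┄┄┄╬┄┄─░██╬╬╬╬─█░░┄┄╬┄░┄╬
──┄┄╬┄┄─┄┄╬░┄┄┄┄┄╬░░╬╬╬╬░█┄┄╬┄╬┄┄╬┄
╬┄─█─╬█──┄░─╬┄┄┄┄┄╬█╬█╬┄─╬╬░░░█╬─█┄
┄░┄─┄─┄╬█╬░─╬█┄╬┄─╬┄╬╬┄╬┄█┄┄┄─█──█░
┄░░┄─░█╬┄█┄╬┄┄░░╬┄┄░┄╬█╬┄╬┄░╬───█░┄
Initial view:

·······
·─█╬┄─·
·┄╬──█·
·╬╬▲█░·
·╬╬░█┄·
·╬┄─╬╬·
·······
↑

·······
·─┄─┄┄·
·─█╬┄─·
·┄╬▲─█·
·╬╬─█░·
·╬╬░█┄·
·╬┄─╬╬·

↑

·······
·┄─┄┄░·
·─┄─┄┄·
·─█▲┄─·
·┄╬──█·
·╬╬─█░·
·╬╬░█┄·

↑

·······
·┄╬┄┄█·
·┄─┄┄░·
·─┄▲┄┄·
·─█╬┄─·
·┄╬──█·
·╬╬─█░·

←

·······
·╬┄╬┄┄█
·┄┄─┄┄░
·╬─▲─┄┄
·╬─█╬┄─
·╬┄╬──█
··╬╬─█░

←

·······
·╬╬┄╬┄┄
·╬┄┄─┄┄
·┄╬▲┄─┄
·┄╬─█╬┄
·┄╬┄╬──
···╬╬─█

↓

·╬╬┄╬┄┄
·╬┄┄─┄┄
·┄╬─┄─┄
·┄╬▲█╬┄
·┄╬┄╬──
·╬╬╬╬─█
···╬╬░█

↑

·······
·╬╬┄╬┄┄
·╬┄┄─┄┄
·┄╬▲┄─┄
·┄╬─█╬┄
·┄╬┄╬──
·╬╬╬╬─█

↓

·╬╬┄╬┄┄
·╬┄┄─┄┄
·┄╬─┄─┄
·┄╬▲█╬┄
·┄╬┄╬──
·╬╬╬╬─█
···╬╬░█

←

··╬╬┄╬┄
·┄╬┄┄─┄
·─┄╬─┄─
·┄┄▲─█╬
·█┄╬┄╬─
·█╬╬╬╬─
····╬╬░

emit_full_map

·╬╬┄╬┄┄█
┄╬┄┄─┄┄░
─┄╬─┄─┄┄
┄┄▲─█╬┄─
█┄╬┄╬──█
█╬╬╬╬─█░
···╬╬░█┄
···╬┄─╬╬

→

·╬╬┄╬┄┄
┄╬┄┄─┄┄
─┄╬─┄─┄
┄┄╬▲█╬┄
█┄╬┄╬──
█╬╬╬╬─█
···╬╬░█

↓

┄╬┄┄─┄┄
─┄╬─┄─┄
┄┄╬─█╬┄
█┄╬▲╬──
█╬╬╬╬─█
·╬╬╬╬░█
···╬┄─╬

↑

·╬╬┄╬┄┄
┄╬┄┄─┄┄
─┄╬─┄─┄
┄┄╬▲█╬┄
█┄╬┄╬──
█╬╬╬╬─█
·╬╬╬╬░█

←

··╬╬┄╬┄
·┄╬┄┄─┄
·─┄╬─┄─
·┄┄▲─█╬
·█┄╬┄╬─
·█╬╬╬╬─
··╬╬╬╬░

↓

·┄╬┄┄─┄
·─┄╬─┄─
·┄┄╬─█╬
·█┄▲┄╬─
·█╬╬╬╬─
·░╬╬╬╬░
····╬┄─

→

┄╬┄┄─┄┄
─┄╬─┄─┄
┄┄╬─█╬┄
█┄╬▲╬──
█╬╬╬╬─█
░╬╬╬╬░█
···╬┄─╬

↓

─┄╬─┄─┄
┄┄╬─█╬┄
█┄╬┄╬──
█╬╬▲╬─█
░╬╬╬╬░█
·╬█╬┄─╬
·······

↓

┄┄╬─█╬┄
█┄╬┄╬──
█╬╬╬╬─█
░╬╬▲╬░█
·╬█╬┄─╬
·╬╬┄╬┄·
·······

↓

█┄╬┄╬──
█╬╬╬╬─█
░╬╬╬╬░█
·╬█▲┄─╬
·╬╬┄╬┄·
·┄╬█╬┄·
███████

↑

┄┄╬─█╬┄
█┄╬┄╬──
█╬╬╬╬─█
░╬╬▲╬░█
·╬█╬┄─╬
·╬╬┄╬┄·
·┄╬█╬┄·

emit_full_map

·╬╬┄╬┄┄█
┄╬┄┄─┄┄░
─┄╬─┄─┄┄
┄┄╬─█╬┄─
█┄╬┄╬──█
█╬╬╬╬─█░
░╬╬▲╬░█┄
·╬█╬┄─╬╬
·╬╬┄╬┄··
·┄╬█╬┄··

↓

█┄╬┄╬──
█╬╬╬╬─█
░╬╬╬╬░█
·╬█▲┄─╬
·╬╬┄╬┄·
·┄╬█╬┄·
███████

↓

█╬╬╬╬─█
░╬╬╬╬░█
·╬█╬┄─╬
·╬╬▲╬┄·
·┄╬█╬┄·
███████
███████

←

·█╬╬╬╬─
·░╬╬╬╬░
·█╬█╬┄─
·┄╬▲┄╬┄
·░┄╬█╬┄
███████
███████

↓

·░╬╬╬╬░
·█╬█╬┄─
·┄╬╬┄╬┄
·░┄▲█╬┄
███████
███████
███████

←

··░╬╬╬╬
·╬█╬█╬┄
·╬┄╬╬┄╬
·┄░▲╬█╬
███████
███████
███████

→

·░╬╬╬╬░
╬█╬█╬┄─
╬┄╬╬┄╬┄
┄░┄▲█╬┄
███████
███████
███████

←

··░╬╬╬╬
·╬█╬█╬┄
·╬┄╬╬┄╬
·┄░▲╬█╬
███████
███████
███████

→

·░╬╬╬╬░
╬█╬█╬┄─
╬┄╬╬┄╬┄
┄░┄▲█╬┄
███████
███████
███████

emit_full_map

··╬╬┄╬┄┄█
·┄╬┄┄─┄┄░
·─┄╬─┄─┄┄
·┄┄╬─█╬┄─
·█┄╬┄╬──█
·█╬╬╬╬─█░
·░╬╬╬╬░█┄
╬█╬█╬┄─╬╬
╬┄╬╬┄╬┄··
┄░┄▲█╬┄··

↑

·█╬╬╬╬─
·░╬╬╬╬░
╬█╬█╬┄─
╬┄╬▲┄╬┄
┄░┄╬█╬┄
███████
███████


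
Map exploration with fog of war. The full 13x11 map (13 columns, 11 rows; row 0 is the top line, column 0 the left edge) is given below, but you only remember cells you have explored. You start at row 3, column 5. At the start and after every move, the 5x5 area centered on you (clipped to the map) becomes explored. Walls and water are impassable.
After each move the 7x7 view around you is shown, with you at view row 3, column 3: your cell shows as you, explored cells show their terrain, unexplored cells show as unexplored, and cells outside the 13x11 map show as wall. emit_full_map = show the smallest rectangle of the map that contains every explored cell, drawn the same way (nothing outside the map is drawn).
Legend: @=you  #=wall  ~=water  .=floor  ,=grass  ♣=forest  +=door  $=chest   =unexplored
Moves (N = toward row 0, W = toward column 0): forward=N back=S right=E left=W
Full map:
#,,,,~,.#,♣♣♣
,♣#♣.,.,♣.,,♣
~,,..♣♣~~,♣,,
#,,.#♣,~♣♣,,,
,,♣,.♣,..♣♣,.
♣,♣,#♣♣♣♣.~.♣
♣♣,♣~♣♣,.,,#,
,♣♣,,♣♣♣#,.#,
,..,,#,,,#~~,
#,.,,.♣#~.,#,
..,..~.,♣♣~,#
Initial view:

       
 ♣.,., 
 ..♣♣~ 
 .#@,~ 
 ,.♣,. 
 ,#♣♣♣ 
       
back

 ♣.,., 
 ..♣♣~ 
 .#♣,~ 
 ,.@,. 
 ,#♣♣♣ 
 ♣~♣♣, 
       

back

 ..♣♣~ 
 .#♣,~ 
 ,.♣,. 
 ,#@♣♣ 
 ♣~♣♣, 
 ,,♣♣♣ 
       

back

 .#♣,~ 
 ,.♣,. 
 ,#♣♣♣ 
 ♣~@♣, 
 ,,♣♣♣ 
 ,,#,, 
       

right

.#♣,~  
,.♣,.. 
,#♣♣♣♣ 
♣~♣@,. 
,,♣♣♣# 
,,#,,, 
       

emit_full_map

♣.,., 
..♣♣~ 
.#♣,~ 
,.♣,..
,#♣♣♣♣
♣~♣@,.
,,♣♣♣#
,,#,,,

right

#♣,~   
.♣,..♣ 
#♣♣♣♣. 
~♣♣@., 
,♣♣♣#, 
,#,,,# 
       

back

.♣,..♣ 
#♣♣♣♣. 
~♣♣,., 
,♣♣@#, 
,#,,,# 
 .♣#~. 
       

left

,.♣,..♣
,#♣♣♣♣.
♣~♣♣,.,
,,♣@♣#,
,,#,,,#
 ,.♣#~.
       

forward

.#♣,~  
,.♣,..♣
,#♣♣♣♣.
♣~♣@,.,
,,♣♣♣#,
,,#,,,#
 ,.♣#~.

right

#♣,~   
.♣,..♣ 
#♣♣♣♣. 
~♣♣@., 
,♣♣♣#, 
,#,,,# 
,.♣#~. 

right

♣,~    
♣,..♣♣ 
♣♣♣♣.~ 
♣♣,@,, 
♣♣♣#,. 
#,,,#~ 
.♣#~.  

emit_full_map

♣.,.,   
..♣♣~   
.#♣,~   
,.♣,..♣♣
,#♣♣♣♣.~
♣~♣♣,@,,
,,♣♣♣#,.
,,#,,,#~
 ,.♣#~. 

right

,~     
,..♣♣, 
♣♣♣.~. 
♣,.@,# 
♣♣#,.# 
,,,#~~ 
♣#~.   

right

~     #
..♣♣,.#
♣♣.~.♣#
,.,@#,#
♣#,.#,#
,,#~~,#
#~.   #

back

..♣♣,.#
♣♣.~.♣#
,.,,#,#
♣#,@#,#
,,#~~,#
#~.,#,#
      #

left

,..♣♣,.
♣♣♣.~.♣
♣,.,,#,
♣♣#@.#,
,,,#~~,
♣#~.,#,
       

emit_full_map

♣.,.,     
..♣♣~     
.#♣,~     
,.♣,..♣♣,.
,#♣♣♣♣.~.♣
♣~♣♣,.,,#,
,,♣♣♣#@.#,
,,#,,,#~~,
 ,.♣#~.,#,


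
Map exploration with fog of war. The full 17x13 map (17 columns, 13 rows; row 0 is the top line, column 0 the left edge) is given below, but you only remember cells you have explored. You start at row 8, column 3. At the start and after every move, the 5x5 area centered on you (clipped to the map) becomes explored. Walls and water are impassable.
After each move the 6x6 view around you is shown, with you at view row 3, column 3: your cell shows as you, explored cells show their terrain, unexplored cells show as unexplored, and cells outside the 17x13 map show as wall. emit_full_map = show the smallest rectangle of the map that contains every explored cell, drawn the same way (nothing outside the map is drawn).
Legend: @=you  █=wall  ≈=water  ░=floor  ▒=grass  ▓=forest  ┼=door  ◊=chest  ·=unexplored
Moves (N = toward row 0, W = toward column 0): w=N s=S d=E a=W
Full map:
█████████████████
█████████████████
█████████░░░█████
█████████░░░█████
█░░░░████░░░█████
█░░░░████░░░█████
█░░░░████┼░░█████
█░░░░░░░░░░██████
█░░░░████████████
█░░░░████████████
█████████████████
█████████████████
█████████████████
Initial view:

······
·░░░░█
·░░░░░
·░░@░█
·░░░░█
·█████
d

······
░░░░██
░░░░░░
░░░@██
░░░░██
██████

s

░░░░██
░░░░░░
░░░░██
░░░@██
██████
·█████

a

·░░░░█
·░░░░░
·░░░░█
·░░@░█
·█████
·█████

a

█·░░░░
██░░░░
██░░░░
██░@░░
██████
██████

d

·░░░░█
█░░░░░
█░░░░█
█░░@░█
██████
██████

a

█·░░░░
██░░░░
██░░░░
██░@░░
██████
██████

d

·░░░░█
█░░░░░
█░░░░█
█░░@░█
██████
██████

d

░░░░██
░░░░░░
░░░░██
░░░@██
██████
██████

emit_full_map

·░░░░██
█░░░░░░
█░░░░██
█░░░@██
███████
███████


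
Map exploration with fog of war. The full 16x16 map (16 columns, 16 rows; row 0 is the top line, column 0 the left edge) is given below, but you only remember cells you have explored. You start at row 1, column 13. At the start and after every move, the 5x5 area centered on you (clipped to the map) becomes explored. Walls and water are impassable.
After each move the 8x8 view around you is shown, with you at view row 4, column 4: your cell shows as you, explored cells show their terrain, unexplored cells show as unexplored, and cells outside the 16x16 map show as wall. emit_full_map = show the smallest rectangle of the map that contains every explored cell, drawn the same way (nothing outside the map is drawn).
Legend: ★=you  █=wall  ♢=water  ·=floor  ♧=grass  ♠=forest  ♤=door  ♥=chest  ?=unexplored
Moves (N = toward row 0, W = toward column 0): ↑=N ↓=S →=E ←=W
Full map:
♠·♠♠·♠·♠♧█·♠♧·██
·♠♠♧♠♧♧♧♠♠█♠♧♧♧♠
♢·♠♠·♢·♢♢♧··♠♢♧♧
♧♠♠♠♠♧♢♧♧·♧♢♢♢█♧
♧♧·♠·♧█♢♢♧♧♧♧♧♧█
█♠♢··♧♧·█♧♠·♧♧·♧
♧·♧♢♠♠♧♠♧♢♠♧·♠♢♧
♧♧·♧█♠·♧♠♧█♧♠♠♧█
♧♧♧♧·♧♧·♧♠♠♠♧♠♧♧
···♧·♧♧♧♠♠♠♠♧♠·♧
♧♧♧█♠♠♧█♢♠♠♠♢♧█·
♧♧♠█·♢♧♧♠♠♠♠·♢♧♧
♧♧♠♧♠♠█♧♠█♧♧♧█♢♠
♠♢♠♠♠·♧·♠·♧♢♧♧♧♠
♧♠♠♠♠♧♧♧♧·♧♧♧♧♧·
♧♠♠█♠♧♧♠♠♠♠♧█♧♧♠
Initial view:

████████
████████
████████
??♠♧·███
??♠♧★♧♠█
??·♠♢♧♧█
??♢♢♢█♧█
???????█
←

████████
████████
████████
??·♠♧·██
??█♠★♧♧♠
??··♠♢♧♧
??♧♢♢♢█♧
????????

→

████████
████████
████████
?·♠♧·███
?█♠♧★♧♠█
?··♠♢♧♧█
?♧♢♢♢█♧█
???????█

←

████████
████████
████████
??·♠♧·██
??█♠★♧♧♠
??··♠♢♧♧
??♧♢♢♢█♧
????????

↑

████████
████████
████████
████████
??·♠★·██
??█♠♧♧♧♠
??··♠♢♧♧
??♧♢♢♢█♧

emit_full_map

·♠★·██
█♠♧♧♧♠
··♠♢♧♧
♧♢♢♢█♧

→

████████
████████
████████
████████
?·♠♧★███
?█♠♧♧♧♠█
?··♠♢♧♧█
?♧♢♢♢█♧█

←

████████
████████
████████
████████
??·♠★·██
??█♠♧♧♧♠
??··♠♢♧♧
??♧♢♢♢█♧

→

████████
████████
████████
████████
?·♠♧★███
?█♠♧♧♧♠█
?··♠♢♧♧█
?♧♢♢♢█♧█


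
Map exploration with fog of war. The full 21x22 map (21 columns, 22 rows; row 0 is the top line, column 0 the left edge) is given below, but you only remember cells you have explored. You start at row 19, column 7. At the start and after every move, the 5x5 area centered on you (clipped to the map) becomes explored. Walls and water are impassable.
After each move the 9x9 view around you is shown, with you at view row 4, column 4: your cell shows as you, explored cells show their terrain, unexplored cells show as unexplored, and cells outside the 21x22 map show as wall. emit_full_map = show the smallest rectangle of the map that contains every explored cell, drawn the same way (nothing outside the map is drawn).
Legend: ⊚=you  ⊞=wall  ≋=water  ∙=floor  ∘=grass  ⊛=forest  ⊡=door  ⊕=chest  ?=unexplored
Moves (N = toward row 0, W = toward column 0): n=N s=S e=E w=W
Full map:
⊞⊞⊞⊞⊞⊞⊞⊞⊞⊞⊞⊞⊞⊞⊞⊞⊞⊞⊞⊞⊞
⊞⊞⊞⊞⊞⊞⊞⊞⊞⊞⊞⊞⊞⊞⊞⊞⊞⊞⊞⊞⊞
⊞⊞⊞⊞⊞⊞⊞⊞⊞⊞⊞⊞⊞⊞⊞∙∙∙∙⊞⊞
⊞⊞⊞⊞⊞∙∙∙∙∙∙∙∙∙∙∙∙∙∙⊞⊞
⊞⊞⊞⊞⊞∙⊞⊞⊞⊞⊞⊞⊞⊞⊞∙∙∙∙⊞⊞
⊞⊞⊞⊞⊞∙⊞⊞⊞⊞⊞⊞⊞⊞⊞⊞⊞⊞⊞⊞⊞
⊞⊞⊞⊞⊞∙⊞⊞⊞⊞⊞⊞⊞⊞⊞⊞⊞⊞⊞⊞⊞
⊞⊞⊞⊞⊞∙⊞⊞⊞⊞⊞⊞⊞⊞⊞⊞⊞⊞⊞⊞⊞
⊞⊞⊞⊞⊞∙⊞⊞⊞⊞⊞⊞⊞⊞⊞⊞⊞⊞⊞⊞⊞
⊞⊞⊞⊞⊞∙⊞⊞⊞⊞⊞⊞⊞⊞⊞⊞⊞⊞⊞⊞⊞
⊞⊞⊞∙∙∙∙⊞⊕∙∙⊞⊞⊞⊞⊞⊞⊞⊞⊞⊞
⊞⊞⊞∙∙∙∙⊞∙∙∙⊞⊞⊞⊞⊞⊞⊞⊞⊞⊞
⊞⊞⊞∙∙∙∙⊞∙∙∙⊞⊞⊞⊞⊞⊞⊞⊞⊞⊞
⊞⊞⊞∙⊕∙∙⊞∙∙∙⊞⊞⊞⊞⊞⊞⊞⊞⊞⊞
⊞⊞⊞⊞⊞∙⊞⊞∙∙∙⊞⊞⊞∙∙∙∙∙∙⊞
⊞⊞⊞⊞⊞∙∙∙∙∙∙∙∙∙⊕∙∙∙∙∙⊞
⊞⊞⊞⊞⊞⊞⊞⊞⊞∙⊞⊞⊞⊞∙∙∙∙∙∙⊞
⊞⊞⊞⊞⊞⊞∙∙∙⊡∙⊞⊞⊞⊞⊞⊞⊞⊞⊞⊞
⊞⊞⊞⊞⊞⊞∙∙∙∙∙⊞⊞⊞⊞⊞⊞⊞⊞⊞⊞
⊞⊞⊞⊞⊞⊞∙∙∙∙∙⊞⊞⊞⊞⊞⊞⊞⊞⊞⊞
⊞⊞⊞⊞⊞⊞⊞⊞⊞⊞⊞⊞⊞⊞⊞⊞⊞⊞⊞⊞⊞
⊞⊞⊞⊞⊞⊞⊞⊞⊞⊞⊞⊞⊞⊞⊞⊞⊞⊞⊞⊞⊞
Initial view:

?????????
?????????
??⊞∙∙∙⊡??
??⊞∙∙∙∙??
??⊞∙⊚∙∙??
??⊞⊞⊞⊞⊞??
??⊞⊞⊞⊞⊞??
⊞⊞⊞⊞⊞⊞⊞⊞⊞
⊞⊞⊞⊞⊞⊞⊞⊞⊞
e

?????????
?????????
?⊞∙∙∙⊡∙??
?⊞∙∙∙∙∙??
?⊞∙∙⊚∙∙??
?⊞⊞⊞⊞⊞⊞??
?⊞⊞⊞⊞⊞⊞??
⊞⊞⊞⊞⊞⊞⊞⊞⊞
⊞⊞⊞⊞⊞⊞⊞⊞⊞

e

?????????
?????????
⊞∙∙∙⊡∙⊞??
⊞∙∙∙∙∙⊞??
⊞∙∙∙⊚∙⊞??
⊞⊞⊞⊞⊞⊞⊞??
⊞⊞⊞⊞⊞⊞⊞??
⊞⊞⊞⊞⊞⊞⊞⊞⊞
⊞⊞⊞⊞⊞⊞⊞⊞⊞

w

?????????
?????????
?⊞∙∙∙⊡∙⊞?
?⊞∙∙∙∙∙⊞?
?⊞∙∙⊚∙∙⊞?
?⊞⊞⊞⊞⊞⊞⊞?
?⊞⊞⊞⊞⊞⊞⊞?
⊞⊞⊞⊞⊞⊞⊞⊞⊞
⊞⊞⊞⊞⊞⊞⊞⊞⊞

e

?????????
?????????
⊞∙∙∙⊡∙⊞??
⊞∙∙∙∙∙⊞??
⊞∙∙∙⊚∙⊞??
⊞⊞⊞⊞⊞⊞⊞??
⊞⊞⊞⊞⊞⊞⊞??
⊞⊞⊞⊞⊞⊞⊞⊞⊞
⊞⊞⊞⊞⊞⊞⊞⊞⊞

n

?????????
?????????
??⊞⊞∙⊞⊞??
⊞∙∙∙⊡∙⊞??
⊞∙∙∙⊚∙⊞??
⊞∙∙∙∙∙⊞??
⊞⊞⊞⊞⊞⊞⊞??
⊞⊞⊞⊞⊞⊞⊞??
⊞⊞⊞⊞⊞⊞⊞⊞⊞

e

?????????
?????????
?⊞⊞∙⊞⊞⊞??
∙∙∙⊡∙⊞⊞??
∙∙∙∙⊚⊞⊞??
∙∙∙∙∙⊞⊞??
⊞⊞⊞⊞⊞⊞⊞??
⊞⊞⊞⊞⊞⊞???
⊞⊞⊞⊞⊞⊞⊞⊞⊞

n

?????????
?????????
??∙∙∙∙∙??
?⊞⊞∙⊞⊞⊞??
∙∙∙⊡⊚⊞⊞??
∙∙∙∙∙⊞⊞??
∙∙∙∙∙⊞⊞??
⊞⊞⊞⊞⊞⊞⊞??
⊞⊞⊞⊞⊞⊞???

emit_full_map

???∙∙∙∙∙
??⊞⊞∙⊞⊞⊞
⊞∙∙∙⊡⊚⊞⊞
⊞∙∙∙∙∙⊞⊞
⊞∙∙∙∙∙⊞⊞
⊞⊞⊞⊞⊞⊞⊞⊞
⊞⊞⊞⊞⊞⊞⊞?

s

?????????
??∙∙∙∙∙??
?⊞⊞∙⊞⊞⊞??
∙∙∙⊡∙⊞⊞??
∙∙∙∙⊚⊞⊞??
∙∙∙∙∙⊞⊞??
⊞⊞⊞⊞⊞⊞⊞??
⊞⊞⊞⊞⊞⊞???
⊞⊞⊞⊞⊞⊞⊞⊞⊞

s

??∙∙∙∙∙??
?⊞⊞∙⊞⊞⊞??
∙∙∙⊡∙⊞⊞??
∙∙∙∙∙⊞⊞??
∙∙∙∙⊚⊞⊞??
⊞⊞⊞⊞⊞⊞⊞??
⊞⊞⊞⊞⊞⊞⊞??
⊞⊞⊞⊞⊞⊞⊞⊞⊞
⊞⊞⊞⊞⊞⊞⊞⊞⊞

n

?????????
??∙∙∙∙∙??
?⊞⊞∙⊞⊞⊞??
∙∙∙⊡∙⊞⊞??
∙∙∙∙⊚⊞⊞??
∙∙∙∙∙⊞⊞??
⊞⊞⊞⊞⊞⊞⊞??
⊞⊞⊞⊞⊞⊞⊞??
⊞⊞⊞⊞⊞⊞⊞⊞⊞

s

??∙∙∙∙∙??
?⊞⊞∙⊞⊞⊞??
∙∙∙⊡∙⊞⊞??
∙∙∙∙∙⊞⊞??
∙∙∙∙⊚⊞⊞??
⊞⊞⊞⊞⊞⊞⊞??
⊞⊞⊞⊞⊞⊞⊞??
⊞⊞⊞⊞⊞⊞⊞⊞⊞
⊞⊞⊞⊞⊞⊞⊞⊞⊞

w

???∙∙∙∙∙?
??⊞⊞∙⊞⊞⊞?
⊞∙∙∙⊡∙⊞⊞?
⊞∙∙∙∙∙⊞⊞?
⊞∙∙∙⊚∙⊞⊞?
⊞⊞⊞⊞⊞⊞⊞⊞?
⊞⊞⊞⊞⊞⊞⊞⊞?
⊞⊞⊞⊞⊞⊞⊞⊞⊞
⊞⊞⊞⊞⊞⊞⊞⊞⊞


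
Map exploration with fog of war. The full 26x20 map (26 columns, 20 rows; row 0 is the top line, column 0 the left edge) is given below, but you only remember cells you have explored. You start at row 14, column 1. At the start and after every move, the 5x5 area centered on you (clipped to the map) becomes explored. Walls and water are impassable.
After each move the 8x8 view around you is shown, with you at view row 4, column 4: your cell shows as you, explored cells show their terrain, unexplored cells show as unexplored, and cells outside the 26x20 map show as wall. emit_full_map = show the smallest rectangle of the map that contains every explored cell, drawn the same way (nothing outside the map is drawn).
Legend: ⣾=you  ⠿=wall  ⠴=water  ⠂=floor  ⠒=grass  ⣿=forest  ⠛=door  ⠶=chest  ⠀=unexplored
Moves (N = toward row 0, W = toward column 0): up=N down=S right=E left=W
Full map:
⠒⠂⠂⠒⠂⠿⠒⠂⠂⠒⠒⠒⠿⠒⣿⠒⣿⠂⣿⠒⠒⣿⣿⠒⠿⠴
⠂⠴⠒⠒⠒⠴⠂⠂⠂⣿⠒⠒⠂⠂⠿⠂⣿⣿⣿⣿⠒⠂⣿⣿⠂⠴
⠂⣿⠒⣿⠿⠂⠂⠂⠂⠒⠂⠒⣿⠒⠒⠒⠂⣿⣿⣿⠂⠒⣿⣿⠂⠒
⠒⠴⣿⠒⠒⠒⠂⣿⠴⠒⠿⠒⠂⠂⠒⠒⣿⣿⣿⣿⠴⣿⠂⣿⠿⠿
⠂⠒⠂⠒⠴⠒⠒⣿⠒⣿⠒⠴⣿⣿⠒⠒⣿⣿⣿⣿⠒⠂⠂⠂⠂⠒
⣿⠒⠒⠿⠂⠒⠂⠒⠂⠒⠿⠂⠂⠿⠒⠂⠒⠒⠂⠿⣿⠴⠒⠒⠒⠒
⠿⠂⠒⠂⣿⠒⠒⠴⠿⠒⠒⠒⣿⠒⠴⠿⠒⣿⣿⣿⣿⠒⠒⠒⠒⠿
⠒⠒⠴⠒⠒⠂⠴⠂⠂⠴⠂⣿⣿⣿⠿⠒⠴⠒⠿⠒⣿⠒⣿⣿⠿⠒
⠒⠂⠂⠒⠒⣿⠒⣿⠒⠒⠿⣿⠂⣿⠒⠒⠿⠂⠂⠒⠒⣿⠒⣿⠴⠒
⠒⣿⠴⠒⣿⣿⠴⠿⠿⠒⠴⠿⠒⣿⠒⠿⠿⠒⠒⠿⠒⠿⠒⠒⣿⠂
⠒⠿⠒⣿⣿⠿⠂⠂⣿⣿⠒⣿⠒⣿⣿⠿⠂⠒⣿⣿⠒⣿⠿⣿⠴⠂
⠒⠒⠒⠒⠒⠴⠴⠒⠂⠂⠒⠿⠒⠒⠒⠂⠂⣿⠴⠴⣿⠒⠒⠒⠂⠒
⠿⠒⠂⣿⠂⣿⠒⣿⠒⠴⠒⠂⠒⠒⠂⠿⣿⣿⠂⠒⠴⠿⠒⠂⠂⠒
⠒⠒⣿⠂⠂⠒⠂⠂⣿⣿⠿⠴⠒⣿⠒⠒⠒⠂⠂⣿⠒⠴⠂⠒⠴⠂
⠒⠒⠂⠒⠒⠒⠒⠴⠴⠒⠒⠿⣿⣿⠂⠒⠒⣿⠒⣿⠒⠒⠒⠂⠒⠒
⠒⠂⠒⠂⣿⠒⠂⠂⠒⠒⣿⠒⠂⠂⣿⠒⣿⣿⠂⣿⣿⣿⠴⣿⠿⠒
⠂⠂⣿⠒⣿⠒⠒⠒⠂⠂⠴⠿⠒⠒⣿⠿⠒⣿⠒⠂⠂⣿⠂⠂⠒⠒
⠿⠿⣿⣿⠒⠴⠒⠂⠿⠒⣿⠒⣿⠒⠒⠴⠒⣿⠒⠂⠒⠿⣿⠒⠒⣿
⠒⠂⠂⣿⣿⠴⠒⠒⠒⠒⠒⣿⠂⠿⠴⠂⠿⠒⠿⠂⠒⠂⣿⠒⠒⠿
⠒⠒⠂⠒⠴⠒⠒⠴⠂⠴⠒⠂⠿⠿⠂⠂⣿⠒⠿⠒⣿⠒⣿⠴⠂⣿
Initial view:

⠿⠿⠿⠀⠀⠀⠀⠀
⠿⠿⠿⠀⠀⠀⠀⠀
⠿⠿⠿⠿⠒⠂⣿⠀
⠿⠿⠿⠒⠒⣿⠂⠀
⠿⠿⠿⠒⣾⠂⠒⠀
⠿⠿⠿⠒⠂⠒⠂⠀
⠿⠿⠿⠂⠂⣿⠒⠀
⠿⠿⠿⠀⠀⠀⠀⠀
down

⠿⠿⠿⠀⠀⠀⠀⠀
⠿⠿⠿⠿⠒⠂⣿⠀
⠿⠿⠿⠒⠒⣿⠂⠀
⠿⠿⠿⠒⠒⠂⠒⠀
⠿⠿⠿⠒⣾⠒⠂⠀
⠿⠿⠿⠂⠂⣿⠒⠀
⠿⠿⠿⠿⠿⣿⣿⠀
⠿⠿⠿⠀⠀⠀⠀⠀

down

⠿⠿⠿⠿⠒⠂⣿⠀
⠿⠿⠿⠒⠒⣿⠂⠀
⠿⠿⠿⠒⠒⠂⠒⠀
⠿⠿⠿⠒⠂⠒⠂⠀
⠿⠿⠿⠂⣾⣿⠒⠀
⠿⠿⠿⠿⠿⣿⣿⠀
⠿⠿⠿⠒⠂⠂⣿⠀
⠿⠿⠿⠀⠀⠀⠀⠀

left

⠿⠿⠿⠿⠿⠒⠂⣿
⠿⠿⠿⠿⠒⠒⣿⠂
⠿⠿⠿⠿⠒⠒⠂⠒
⠿⠿⠿⠿⠒⠂⠒⠂
⠿⠿⠿⠿⣾⠂⣿⠒
⠿⠿⠿⠿⠿⠿⣿⣿
⠿⠿⠿⠿⠒⠂⠂⣿
⠿⠿⠿⠿⠀⠀⠀⠀

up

⠿⠿⠿⠿⠀⠀⠀⠀
⠿⠿⠿⠿⠿⠒⠂⣿
⠿⠿⠿⠿⠒⠒⣿⠂
⠿⠿⠿⠿⠒⠒⠂⠒
⠿⠿⠿⠿⣾⠂⠒⠂
⠿⠿⠿⠿⠂⠂⣿⠒
⠿⠿⠿⠿⠿⠿⣿⣿
⠿⠿⠿⠿⠒⠂⠂⣿

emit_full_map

⠿⠒⠂⣿
⠒⠒⣿⠂
⠒⠒⠂⠒
⣾⠂⠒⠂
⠂⠂⣿⠒
⠿⠿⣿⣿
⠒⠂⠂⣿

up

⠿⠿⠿⠿⠀⠀⠀⠀
⠿⠿⠿⠿⠀⠀⠀⠀
⠿⠿⠿⠿⠿⠒⠂⣿
⠿⠿⠿⠿⠒⠒⣿⠂
⠿⠿⠿⠿⣾⠒⠂⠒
⠿⠿⠿⠿⠒⠂⠒⠂
⠿⠿⠿⠿⠂⠂⣿⠒
⠿⠿⠿⠿⠿⠿⣿⣿

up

⠿⠿⠿⠿⠀⠀⠀⠀
⠿⠿⠿⠿⠀⠀⠀⠀
⠿⠿⠿⠿⠒⠒⠒⠀
⠿⠿⠿⠿⠿⠒⠂⣿
⠿⠿⠿⠿⣾⠒⣿⠂
⠿⠿⠿⠿⠒⠒⠂⠒
⠿⠿⠿⠿⠒⠂⠒⠂
⠿⠿⠿⠿⠂⠂⣿⠒

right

⠿⠿⠿⠀⠀⠀⠀⠀
⠿⠿⠿⠀⠀⠀⠀⠀
⠿⠿⠿⠒⠒⠒⠒⠀
⠿⠿⠿⠿⠒⠂⣿⠀
⠿⠿⠿⠒⣾⣿⠂⠀
⠿⠿⠿⠒⠒⠂⠒⠀
⠿⠿⠿⠒⠂⠒⠂⠀
⠿⠿⠿⠂⠂⣿⠒⠀

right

⠿⠿⠀⠀⠀⠀⠀⠀
⠿⠿⠀⠀⠀⠀⠀⠀
⠿⠿⠒⠒⠒⠒⠒⠀
⠿⠿⠿⠒⠂⣿⠂⠀
⠿⠿⠒⠒⣾⠂⠂⠀
⠿⠿⠒⠒⠂⠒⠒⠀
⠿⠿⠒⠂⠒⠂⣿⠀
⠿⠿⠂⠂⣿⠒⠀⠀

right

⠿⠀⠀⠀⠀⠀⠀⠀
⠿⠀⠀⠀⠀⠀⠀⠀
⠿⠒⠒⠒⠒⠒⠴⠀
⠿⠿⠒⠂⣿⠂⣿⠀
⠿⠒⠒⣿⣾⠂⠒⠀
⠿⠒⠒⠂⠒⠒⠒⠀
⠿⠒⠂⠒⠂⣿⠒⠀
⠿⠂⠂⣿⠒⠀⠀⠀

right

⠀⠀⠀⠀⠀⠀⠀⠀
⠀⠀⠀⠀⠀⠀⠀⠀
⠒⠒⠒⠒⠒⠴⠴⠀
⠿⠒⠂⣿⠂⣿⠒⠀
⠒⠒⣿⠂⣾⠒⠂⠀
⠒⠒⠂⠒⠒⠒⠒⠀
⠒⠂⠒⠂⣿⠒⠂⠀
⠂⠂⣿⠒⠀⠀⠀⠀

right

⠀⠀⠀⠀⠀⠀⠀⠀
⠀⠀⠀⠀⠀⠀⠀⠀
⠒⠒⠒⠒⠴⠴⠒⠀
⠒⠂⣿⠂⣿⠒⣿⠀
⠒⣿⠂⠂⣾⠂⠂⠀
⠒⠂⠒⠒⠒⠒⠴⠀
⠂⠒⠂⣿⠒⠂⠂⠀
⠂⣿⠒⠀⠀⠀⠀⠀

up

⠀⠀⠀⠀⠀⠀⠀⠀
⠀⠀⠀⠀⠀⠀⠀⠀
⠀⠀⣿⣿⠿⠂⠂⠀
⠒⠒⠒⠒⠴⠴⠒⠀
⠒⠂⣿⠂⣾⠒⣿⠀
⠒⣿⠂⠂⠒⠂⠂⠀
⠒⠂⠒⠒⠒⠒⠴⠀
⠂⠒⠂⣿⠒⠂⠂⠀

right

⠀⠀⠀⠀⠀⠀⠀⠀
⠀⠀⠀⠀⠀⠀⠀⠀
⠀⣿⣿⠿⠂⠂⣿⠀
⠒⠒⠒⠴⠴⠒⠂⠀
⠂⣿⠂⣿⣾⣿⠒⠀
⣿⠂⠂⠒⠂⠂⣿⠀
⠂⠒⠒⠒⠒⠴⠴⠀
⠒⠂⣿⠒⠂⠂⠀⠀

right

⠀⠀⠀⠀⠀⠀⠀⠀
⠀⠀⠀⠀⠀⠀⠀⠀
⣿⣿⠿⠂⠂⣿⣿⠀
⠒⠒⠴⠴⠒⠂⠂⠀
⣿⠂⣿⠒⣾⠒⠴⠀
⠂⠂⠒⠂⠂⣿⣿⠀
⠒⠒⠒⠒⠴⠴⠒⠀
⠂⣿⠒⠂⠂⠀⠀⠀

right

⠀⠀⠀⠀⠀⠀⠀⠀
⠀⠀⠀⠀⠀⠀⠀⠀
⣿⠿⠂⠂⣿⣿⠒⠀
⠒⠴⠴⠒⠂⠂⠒⠀
⠂⣿⠒⣿⣾⠴⠒⠀
⠂⠒⠂⠂⣿⣿⠿⠀
⠒⠒⠒⠴⠴⠒⠒⠀
⣿⠒⠂⠂⠀⠀⠀⠀

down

⠀⠀⠀⠀⠀⠀⠀⠀
⣿⠿⠂⠂⣿⣿⠒⠀
⠒⠴⠴⠒⠂⠂⠒⠀
⠂⣿⠒⣿⠒⠴⠒⠀
⠂⠒⠂⠂⣾⣿⠿⠀
⠒⠒⠒⠴⠴⠒⠒⠀
⣿⠒⠂⠂⠒⠒⣿⠀
⠀⠀⠀⠀⠀⠀⠀⠀

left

⠀⠀⠀⠀⠀⠀⠀⠀
⣿⣿⠿⠂⠂⣿⣿⠒
⠒⠒⠴⠴⠒⠂⠂⠒
⣿⠂⣿⠒⣿⠒⠴⠒
⠂⠂⠒⠂⣾⣿⣿⠿
⠒⠒⠒⠒⠴⠴⠒⠒
⠂⣿⠒⠂⠂⠒⠒⣿
⠒⠀⠀⠀⠀⠀⠀⠀

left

⠀⠀⠀⠀⠀⠀⠀⠀
⠀⣿⣿⠿⠂⠂⣿⣿
⠒⠒⠒⠴⠴⠒⠂⠂
⠂⣿⠂⣿⠒⣿⠒⠴
⣿⠂⠂⠒⣾⠂⣿⣿
⠂⠒⠒⠒⠒⠴⠴⠒
⠒⠂⣿⠒⠂⠂⠒⠒
⣿⠒⠀⠀⠀⠀⠀⠀

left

⠀⠀⠀⠀⠀⠀⠀⠀
⠀⠀⣿⣿⠿⠂⠂⣿
⠒⠒⠒⠒⠴⠴⠒⠂
⠒⠂⣿⠂⣿⠒⣿⠒
⠒⣿⠂⠂⣾⠂⠂⣿
⠒⠂⠒⠒⠒⠒⠴⠴
⠂⠒⠂⣿⠒⠂⠂⠒
⠂⣿⠒⠀⠀⠀⠀⠀

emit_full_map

⠀⠀⠀⣿⣿⠿⠂⠂⣿⣿⠒
⠒⠒⠒⠒⠒⠴⠴⠒⠂⠂⠒
⠿⠒⠂⣿⠂⣿⠒⣿⠒⠴⠒
⠒⠒⣿⠂⠂⣾⠂⠂⣿⣿⠿
⠒⠒⠂⠒⠒⠒⠒⠴⠴⠒⠒
⠒⠂⠒⠂⣿⠒⠂⠂⠒⠒⣿
⠂⠂⣿⠒⠀⠀⠀⠀⠀⠀⠀
⠿⠿⣿⣿⠀⠀⠀⠀⠀⠀⠀
⠒⠂⠂⣿⠀⠀⠀⠀⠀⠀⠀

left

⠀⠀⠀⠀⠀⠀⠀⠀
⠀⠀⠀⣿⣿⠿⠂⠂
⠒⠒⠒⠒⠒⠴⠴⠒
⠿⠒⠂⣿⠂⣿⠒⣿
⠒⠒⣿⠂⣾⠒⠂⠂
⠒⠒⠂⠒⠒⠒⠒⠴
⠒⠂⠒⠂⣿⠒⠂⠂
⠂⠂⣿⠒⠀⠀⠀⠀

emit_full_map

⠀⠀⠀⣿⣿⠿⠂⠂⣿⣿⠒
⠒⠒⠒⠒⠒⠴⠴⠒⠂⠂⠒
⠿⠒⠂⣿⠂⣿⠒⣿⠒⠴⠒
⠒⠒⣿⠂⣾⠒⠂⠂⣿⣿⠿
⠒⠒⠂⠒⠒⠒⠒⠴⠴⠒⠒
⠒⠂⠒⠂⣿⠒⠂⠂⠒⠒⣿
⠂⠂⣿⠒⠀⠀⠀⠀⠀⠀⠀
⠿⠿⣿⣿⠀⠀⠀⠀⠀⠀⠀
⠒⠂⠂⣿⠀⠀⠀⠀⠀⠀⠀
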